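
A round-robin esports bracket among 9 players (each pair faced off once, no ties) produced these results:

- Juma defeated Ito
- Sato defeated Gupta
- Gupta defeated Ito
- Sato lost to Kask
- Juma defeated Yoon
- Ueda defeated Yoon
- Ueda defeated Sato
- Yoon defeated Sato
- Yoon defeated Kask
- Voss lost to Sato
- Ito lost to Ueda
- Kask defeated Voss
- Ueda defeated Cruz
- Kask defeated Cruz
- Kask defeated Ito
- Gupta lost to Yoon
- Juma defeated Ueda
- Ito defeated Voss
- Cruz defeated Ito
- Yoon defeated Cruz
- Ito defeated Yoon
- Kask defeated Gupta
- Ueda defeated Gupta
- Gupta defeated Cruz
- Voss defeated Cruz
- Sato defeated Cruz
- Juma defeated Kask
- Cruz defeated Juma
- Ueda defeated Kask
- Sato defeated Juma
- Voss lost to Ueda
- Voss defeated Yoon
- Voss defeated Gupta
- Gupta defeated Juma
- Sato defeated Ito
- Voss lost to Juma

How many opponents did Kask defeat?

5

Kask's results: beat Voss, Ito, Gupta, Sato, Cruz; lost to Ueda, Juma, Yoon.
That is 5 wins.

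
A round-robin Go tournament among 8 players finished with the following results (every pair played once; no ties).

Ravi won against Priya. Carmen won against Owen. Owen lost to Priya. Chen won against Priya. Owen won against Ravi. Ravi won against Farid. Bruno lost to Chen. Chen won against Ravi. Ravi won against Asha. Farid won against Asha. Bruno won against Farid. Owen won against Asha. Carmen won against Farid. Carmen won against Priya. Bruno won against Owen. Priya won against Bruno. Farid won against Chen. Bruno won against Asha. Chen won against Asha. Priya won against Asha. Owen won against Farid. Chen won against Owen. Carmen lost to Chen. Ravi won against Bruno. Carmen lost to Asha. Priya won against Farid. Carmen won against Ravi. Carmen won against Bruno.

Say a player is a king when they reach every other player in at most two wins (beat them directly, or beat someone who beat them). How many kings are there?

Asha cannot reach Chen in two steps.
Carmen reaches everyone (king).
Ravi reaches everyone (king).
Priya reaches everyone (king).
Owen reaches everyone (king).
Bruno cannot reach Priya in two steps.
Chen reaches everyone (king).
Farid reaches everyone (king).
Kings: Carmen, Ravi, Priya, Owen, Chen, Farid — 6.

6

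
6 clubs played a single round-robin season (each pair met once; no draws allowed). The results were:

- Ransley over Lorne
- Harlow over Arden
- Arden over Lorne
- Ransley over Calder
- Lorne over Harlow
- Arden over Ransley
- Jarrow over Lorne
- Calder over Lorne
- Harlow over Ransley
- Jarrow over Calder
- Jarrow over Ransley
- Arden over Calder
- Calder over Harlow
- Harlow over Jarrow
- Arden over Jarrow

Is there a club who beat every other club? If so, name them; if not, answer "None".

None

Highest win total is Arden with 4 (out of 5 possible).
Arden lost to Harlow, so no club went undefeated.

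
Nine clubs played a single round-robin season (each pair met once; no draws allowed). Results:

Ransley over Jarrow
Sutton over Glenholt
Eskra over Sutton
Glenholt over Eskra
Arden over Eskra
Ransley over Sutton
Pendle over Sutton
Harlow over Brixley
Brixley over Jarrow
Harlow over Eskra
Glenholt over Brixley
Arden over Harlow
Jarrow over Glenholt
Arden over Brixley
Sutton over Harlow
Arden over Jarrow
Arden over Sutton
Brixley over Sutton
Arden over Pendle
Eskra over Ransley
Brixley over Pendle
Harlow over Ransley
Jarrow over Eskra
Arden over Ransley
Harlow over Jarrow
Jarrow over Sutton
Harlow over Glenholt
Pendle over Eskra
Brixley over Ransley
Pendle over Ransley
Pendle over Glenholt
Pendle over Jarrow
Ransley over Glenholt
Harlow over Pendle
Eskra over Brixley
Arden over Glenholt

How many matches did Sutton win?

Sutton's results: beat Harlow, Glenholt; lost to Brixley, Ransley, Jarrow, Eskra, Pendle, Arden.
That is 2 wins.

2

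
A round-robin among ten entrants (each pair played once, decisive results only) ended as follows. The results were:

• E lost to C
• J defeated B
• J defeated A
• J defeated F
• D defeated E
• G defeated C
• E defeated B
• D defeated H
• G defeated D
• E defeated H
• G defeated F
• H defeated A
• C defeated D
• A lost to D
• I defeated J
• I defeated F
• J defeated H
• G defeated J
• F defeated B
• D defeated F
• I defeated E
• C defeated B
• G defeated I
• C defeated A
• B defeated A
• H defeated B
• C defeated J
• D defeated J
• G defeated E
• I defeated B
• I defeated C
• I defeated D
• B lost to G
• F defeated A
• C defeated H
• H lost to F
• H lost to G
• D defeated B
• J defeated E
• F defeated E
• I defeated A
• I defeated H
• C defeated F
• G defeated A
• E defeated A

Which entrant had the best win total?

G

Win totals: A 0, B 1, C 7, D 6, E 3, F 4, G 9, H 2, I 8, J 5.
G leads with 9 wins (next highest: 8).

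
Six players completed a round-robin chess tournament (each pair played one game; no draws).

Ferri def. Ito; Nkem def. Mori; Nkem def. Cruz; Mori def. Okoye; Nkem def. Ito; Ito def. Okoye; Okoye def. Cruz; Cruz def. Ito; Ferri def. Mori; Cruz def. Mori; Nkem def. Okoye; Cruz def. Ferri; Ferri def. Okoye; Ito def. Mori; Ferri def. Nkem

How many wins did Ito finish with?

2

Ito's results: beat Mori, Okoye; lost to Nkem, Cruz, Ferri.
That is 2 wins.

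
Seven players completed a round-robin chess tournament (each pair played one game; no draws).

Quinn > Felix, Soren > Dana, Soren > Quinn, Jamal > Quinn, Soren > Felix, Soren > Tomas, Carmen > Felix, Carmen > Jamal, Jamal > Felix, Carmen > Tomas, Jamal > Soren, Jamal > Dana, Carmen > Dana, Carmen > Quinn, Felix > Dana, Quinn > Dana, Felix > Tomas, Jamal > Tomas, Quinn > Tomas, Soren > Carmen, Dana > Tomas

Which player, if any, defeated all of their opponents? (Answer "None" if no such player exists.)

None

Highest win total is Soren with 5 (out of 6 possible).
Soren lost to Jamal, so no player went undefeated.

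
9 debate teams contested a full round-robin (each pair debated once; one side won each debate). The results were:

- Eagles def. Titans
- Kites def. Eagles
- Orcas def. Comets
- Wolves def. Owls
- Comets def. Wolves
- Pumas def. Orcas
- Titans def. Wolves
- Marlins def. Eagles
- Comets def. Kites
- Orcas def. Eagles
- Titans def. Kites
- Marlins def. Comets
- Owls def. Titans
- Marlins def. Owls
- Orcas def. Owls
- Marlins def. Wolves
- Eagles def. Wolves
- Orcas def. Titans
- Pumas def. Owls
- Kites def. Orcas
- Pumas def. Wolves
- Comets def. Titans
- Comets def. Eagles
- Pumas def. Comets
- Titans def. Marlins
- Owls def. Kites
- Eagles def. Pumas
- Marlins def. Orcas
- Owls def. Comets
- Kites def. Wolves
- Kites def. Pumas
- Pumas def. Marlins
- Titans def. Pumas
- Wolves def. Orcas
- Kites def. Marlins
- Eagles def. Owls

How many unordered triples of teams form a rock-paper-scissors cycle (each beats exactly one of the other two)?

26

Win totals: Owls 3, Orcas 4, Marlins 5, Eagles 4, Pumas 5, Kites 5, Wolves 2, Titans 4, Comets 4.
A team with w wins dominates both others in C(w,2) triples; summing gives 3 + 6 + 10 + 6 + 10 + 10 + 1 + 6 + 6 = 58 transitive triples.
Total triples C(9,3) = 84, so cyclic triples = 84 − 58 = 26.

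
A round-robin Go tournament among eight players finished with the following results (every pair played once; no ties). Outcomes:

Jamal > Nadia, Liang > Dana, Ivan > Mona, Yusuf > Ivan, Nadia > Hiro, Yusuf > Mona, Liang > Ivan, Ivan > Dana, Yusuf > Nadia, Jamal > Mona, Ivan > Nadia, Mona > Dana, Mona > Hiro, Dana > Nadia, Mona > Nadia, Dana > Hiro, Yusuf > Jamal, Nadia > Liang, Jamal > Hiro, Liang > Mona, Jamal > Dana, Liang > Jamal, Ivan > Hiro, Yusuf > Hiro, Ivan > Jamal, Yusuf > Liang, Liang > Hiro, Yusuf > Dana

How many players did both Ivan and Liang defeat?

4

Ivan beat: Mona, Dana, Hiro, Nadia, Jamal.
Liang beat: Mona, Ivan, Dana, Hiro, Jamal.
Both beat: Mona, Dana, Hiro, Jamal — 4.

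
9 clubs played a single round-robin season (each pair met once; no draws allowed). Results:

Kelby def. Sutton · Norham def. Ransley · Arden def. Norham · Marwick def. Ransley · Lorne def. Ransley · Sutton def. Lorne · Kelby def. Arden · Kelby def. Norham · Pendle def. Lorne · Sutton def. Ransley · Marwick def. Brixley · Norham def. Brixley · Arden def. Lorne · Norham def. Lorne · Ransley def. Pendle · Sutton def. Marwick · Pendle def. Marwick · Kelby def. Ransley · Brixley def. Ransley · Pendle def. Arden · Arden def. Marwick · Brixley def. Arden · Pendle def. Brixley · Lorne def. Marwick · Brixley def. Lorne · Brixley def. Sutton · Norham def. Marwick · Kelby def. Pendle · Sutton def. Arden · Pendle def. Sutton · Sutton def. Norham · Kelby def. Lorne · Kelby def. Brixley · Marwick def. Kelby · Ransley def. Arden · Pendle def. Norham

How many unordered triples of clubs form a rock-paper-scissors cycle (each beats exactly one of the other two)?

18

Win totals: Lorne 2, Marwick 3, Kelby 7, Pendle 6, Norham 4, Ransley 2, Sutton 5, Brixley 4, Arden 3.
A club with w wins dominates both others in C(w,2) triples; summing gives 1 + 3 + 21 + 15 + 6 + 1 + 10 + 6 + 3 = 66 transitive triples.
Total triples C(9,3) = 84, so cyclic triples = 84 − 66 = 18.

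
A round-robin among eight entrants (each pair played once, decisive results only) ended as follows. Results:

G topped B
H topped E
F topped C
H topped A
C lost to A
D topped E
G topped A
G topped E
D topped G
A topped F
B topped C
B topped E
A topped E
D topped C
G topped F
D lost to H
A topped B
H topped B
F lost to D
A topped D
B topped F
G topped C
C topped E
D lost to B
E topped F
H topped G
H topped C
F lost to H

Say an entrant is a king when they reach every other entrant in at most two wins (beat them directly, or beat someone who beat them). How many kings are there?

1

A cannot reach H in two steps.
B cannot reach A, H in two steps.
C cannot reach A, B, D, G, H in two steps.
D cannot reach H in two steps.
E cannot reach A, B, D, G, H in two steps.
F cannot reach A, B, D, G, H in two steps.
G cannot reach H in two steps.
H reaches everyone (king).
Kings: H — 1.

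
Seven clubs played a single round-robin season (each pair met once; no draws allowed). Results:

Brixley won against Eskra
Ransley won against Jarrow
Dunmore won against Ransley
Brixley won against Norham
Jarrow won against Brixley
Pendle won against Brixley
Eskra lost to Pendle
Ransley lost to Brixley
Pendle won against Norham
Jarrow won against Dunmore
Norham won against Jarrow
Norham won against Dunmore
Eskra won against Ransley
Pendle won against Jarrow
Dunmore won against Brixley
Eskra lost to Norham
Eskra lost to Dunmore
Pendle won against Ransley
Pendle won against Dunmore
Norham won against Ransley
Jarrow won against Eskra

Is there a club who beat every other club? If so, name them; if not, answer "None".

Pendle

Pendle has 6 wins out of 6 opponents — a perfect record.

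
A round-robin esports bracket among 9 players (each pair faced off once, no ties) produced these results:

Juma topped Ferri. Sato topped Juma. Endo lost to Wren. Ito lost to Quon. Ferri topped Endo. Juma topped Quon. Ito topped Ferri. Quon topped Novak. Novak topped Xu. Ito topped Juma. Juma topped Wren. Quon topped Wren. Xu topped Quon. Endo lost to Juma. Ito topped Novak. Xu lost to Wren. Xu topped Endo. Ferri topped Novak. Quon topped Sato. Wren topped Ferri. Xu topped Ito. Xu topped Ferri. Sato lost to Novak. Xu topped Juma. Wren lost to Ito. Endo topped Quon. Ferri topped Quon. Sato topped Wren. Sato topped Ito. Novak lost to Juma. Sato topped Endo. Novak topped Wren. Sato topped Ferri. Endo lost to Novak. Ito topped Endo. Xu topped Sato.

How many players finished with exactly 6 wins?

1

Win totals: Juma 5, Ferri 3, Novak 4, Endo 1, Xu 6, Ito 5, Wren 3, Quon 4, Sato 5.
Exactly 6: Xu — 1 player.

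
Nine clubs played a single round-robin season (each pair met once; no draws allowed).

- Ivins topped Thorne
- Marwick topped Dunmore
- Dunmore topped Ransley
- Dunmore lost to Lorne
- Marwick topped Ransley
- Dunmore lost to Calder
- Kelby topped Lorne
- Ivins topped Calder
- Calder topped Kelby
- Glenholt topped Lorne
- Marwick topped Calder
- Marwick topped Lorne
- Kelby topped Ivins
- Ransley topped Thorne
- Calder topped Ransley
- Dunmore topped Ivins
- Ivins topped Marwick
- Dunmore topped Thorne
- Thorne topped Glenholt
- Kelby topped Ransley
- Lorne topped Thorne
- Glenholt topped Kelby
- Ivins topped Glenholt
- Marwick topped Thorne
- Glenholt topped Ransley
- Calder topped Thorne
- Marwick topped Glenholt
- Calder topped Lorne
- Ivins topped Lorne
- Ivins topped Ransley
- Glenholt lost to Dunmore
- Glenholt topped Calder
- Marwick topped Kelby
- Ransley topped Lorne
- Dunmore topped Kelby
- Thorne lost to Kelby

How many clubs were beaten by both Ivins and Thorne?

1

Ivins beat: Ransley, Thorne, Marwick, Lorne, Glenholt, Calder.
Thorne beat: Glenholt.
Both beat: Glenholt — 1.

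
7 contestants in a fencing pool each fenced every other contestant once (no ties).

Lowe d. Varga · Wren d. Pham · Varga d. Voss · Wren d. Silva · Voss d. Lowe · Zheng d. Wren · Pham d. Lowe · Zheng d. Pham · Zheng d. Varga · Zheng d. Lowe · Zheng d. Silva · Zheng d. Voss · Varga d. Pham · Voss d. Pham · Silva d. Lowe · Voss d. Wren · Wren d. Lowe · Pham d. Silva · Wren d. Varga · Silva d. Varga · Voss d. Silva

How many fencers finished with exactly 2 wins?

Win totals: Lowe 1, Pham 2, Silva 2, Zheng 6, Varga 2, Voss 4, Wren 4.
Exactly 2: Pham, Silva, Varga — 3 fencers.

3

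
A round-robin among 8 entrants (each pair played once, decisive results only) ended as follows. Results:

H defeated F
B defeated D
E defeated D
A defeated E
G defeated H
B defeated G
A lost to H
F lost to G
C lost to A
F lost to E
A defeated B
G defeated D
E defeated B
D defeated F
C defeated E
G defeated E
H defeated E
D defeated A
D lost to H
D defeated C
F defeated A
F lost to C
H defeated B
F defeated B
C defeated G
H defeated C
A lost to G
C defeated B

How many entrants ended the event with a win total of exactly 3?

3

Win totals: A 3, B 2, C 4, D 3, E 3, F 2, G 5, H 6.
Exactly 3: A, D, E — 3 entrants.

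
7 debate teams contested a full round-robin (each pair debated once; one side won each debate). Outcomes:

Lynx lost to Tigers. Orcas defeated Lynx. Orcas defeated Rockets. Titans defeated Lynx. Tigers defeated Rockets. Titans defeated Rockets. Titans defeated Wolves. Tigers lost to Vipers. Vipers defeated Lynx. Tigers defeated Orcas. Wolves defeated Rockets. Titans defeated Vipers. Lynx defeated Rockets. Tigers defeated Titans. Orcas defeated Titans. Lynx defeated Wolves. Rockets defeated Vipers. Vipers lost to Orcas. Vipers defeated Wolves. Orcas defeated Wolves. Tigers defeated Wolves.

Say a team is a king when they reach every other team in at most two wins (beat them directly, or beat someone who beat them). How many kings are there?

Rockets cannot reach Orcas, Titans in two steps.
Wolves cannot reach Orcas, Lynx, Titans, Tigers in two steps.
Orcas reaches everyone (king).
Vipers reaches everyone (king).
Lynx cannot reach Orcas, Titans, Tigers in two steps.
Titans cannot reach Orcas in two steps.
Tigers reaches everyone (king).
Kings: Orcas, Vipers, Tigers — 3.

3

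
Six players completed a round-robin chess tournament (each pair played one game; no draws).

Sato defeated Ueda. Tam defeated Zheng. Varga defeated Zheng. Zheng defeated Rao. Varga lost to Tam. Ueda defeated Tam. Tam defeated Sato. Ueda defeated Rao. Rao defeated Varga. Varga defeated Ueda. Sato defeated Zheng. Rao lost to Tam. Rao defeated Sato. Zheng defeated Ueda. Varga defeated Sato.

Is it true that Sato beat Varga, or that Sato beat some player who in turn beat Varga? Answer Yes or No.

No

Sato did not beat Varga directly.
Sato beat Zheng, Ueda, but each of them lost to Varga. No two-step path.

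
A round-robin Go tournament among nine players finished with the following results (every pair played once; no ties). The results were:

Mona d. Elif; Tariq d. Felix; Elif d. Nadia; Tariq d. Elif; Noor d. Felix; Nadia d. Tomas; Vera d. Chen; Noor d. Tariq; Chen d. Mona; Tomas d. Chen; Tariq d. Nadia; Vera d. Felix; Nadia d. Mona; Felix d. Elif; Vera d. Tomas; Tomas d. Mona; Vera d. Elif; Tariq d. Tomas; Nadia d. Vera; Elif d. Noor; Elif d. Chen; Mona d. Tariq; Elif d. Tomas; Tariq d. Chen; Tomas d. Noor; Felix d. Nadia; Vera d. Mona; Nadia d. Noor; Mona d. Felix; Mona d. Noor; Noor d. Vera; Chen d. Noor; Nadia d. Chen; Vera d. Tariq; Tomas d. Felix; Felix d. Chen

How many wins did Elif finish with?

4

Elif's results: beat Tomas, Chen, Nadia, Noor; lost to Felix, Mona, Vera, Tariq.
That is 4 wins.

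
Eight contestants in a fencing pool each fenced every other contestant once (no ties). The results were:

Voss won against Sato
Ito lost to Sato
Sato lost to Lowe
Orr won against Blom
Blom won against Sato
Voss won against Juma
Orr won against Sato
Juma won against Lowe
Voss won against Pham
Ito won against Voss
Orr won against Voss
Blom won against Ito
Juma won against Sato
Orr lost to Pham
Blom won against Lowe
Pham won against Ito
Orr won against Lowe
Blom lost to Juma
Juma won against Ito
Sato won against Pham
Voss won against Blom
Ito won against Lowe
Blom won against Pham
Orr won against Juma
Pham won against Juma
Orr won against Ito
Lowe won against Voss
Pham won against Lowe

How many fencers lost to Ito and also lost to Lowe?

1

Ito beat: Lowe, Voss.
Lowe beat: Sato, Voss.
Both beat: Voss — 1.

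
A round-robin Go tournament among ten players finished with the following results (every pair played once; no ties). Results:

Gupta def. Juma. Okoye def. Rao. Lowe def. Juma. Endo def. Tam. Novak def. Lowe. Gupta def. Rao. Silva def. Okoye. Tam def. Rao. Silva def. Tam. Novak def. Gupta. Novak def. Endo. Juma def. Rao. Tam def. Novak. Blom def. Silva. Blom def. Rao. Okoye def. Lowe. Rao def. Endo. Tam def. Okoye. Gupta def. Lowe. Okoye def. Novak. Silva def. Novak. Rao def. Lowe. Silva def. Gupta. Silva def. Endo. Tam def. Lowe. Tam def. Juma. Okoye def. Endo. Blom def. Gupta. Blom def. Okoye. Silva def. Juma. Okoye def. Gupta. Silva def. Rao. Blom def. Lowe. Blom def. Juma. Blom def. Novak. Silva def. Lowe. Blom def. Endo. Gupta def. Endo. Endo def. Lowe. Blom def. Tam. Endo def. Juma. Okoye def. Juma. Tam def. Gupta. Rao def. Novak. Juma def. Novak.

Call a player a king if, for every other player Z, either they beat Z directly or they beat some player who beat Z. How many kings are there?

Silva cannot reach Blom in two steps.
Blom reaches everyone (king).
Lowe cannot reach Silva, Blom, Endo, Gupta, Tam, Okoye in two steps.
Endo cannot reach Silva, Blom in two steps.
Juma cannot reach Silva, Blom, Tam, Okoye in two steps.
Gupta cannot reach Silva, Blom, Okoye in two steps.
Rao cannot reach Silva, Blom, Okoye in two steps.
Tam cannot reach Silva, Blom in two steps.
Novak cannot reach Silva, Blom, Okoye in two steps.
Okoye cannot reach Silva, Blom in two steps.
Kings: Blom — 1.

1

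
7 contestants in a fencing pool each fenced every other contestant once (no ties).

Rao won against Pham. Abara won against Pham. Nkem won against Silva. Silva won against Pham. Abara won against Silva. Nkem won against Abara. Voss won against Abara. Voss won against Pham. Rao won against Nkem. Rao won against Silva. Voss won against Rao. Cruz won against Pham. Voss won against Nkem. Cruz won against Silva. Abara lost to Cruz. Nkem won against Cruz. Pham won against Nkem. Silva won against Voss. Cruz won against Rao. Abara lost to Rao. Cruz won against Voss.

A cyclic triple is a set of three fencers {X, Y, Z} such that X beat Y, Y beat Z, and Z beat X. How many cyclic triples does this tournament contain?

8

Win totals: Silva 2, Voss 4, Rao 4, Pham 1, Nkem 3, Cruz 5, Abara 2.
A fencer with w wins dominates both others in C(w,2) triples; summing gives 1 + 6 + 6 + 0 + 3 + 10 + 1 = 27 transitive triples.
Total triples C(7,3) = 35, so cyclic triples = 35 − 27 = 8.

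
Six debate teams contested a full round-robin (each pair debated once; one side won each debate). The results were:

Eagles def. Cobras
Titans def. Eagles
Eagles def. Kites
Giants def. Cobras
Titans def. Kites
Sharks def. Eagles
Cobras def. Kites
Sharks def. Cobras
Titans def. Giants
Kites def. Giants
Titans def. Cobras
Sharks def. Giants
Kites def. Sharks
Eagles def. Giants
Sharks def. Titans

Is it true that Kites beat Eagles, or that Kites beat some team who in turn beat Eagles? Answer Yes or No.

Kites did not beat Eagles directly.
Kites beat Sharks, Giants. Of those, Sharks beat Eagles.

Yes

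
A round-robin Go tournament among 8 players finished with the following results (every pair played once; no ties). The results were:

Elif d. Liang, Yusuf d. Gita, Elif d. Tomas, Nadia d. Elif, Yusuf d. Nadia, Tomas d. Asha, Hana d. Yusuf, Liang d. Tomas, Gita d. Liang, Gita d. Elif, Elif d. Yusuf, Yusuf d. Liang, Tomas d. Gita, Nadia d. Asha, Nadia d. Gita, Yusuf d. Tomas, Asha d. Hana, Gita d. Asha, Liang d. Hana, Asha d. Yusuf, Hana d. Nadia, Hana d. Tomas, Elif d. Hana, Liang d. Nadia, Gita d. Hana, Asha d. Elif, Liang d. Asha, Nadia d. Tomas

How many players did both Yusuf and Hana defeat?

2

Yusuf beat: Tomas, Nadia, Liang, Gita.
Hana beat: Tomas, Nadia, Yusuf.
Both beat: Tomas, Nadia — 2.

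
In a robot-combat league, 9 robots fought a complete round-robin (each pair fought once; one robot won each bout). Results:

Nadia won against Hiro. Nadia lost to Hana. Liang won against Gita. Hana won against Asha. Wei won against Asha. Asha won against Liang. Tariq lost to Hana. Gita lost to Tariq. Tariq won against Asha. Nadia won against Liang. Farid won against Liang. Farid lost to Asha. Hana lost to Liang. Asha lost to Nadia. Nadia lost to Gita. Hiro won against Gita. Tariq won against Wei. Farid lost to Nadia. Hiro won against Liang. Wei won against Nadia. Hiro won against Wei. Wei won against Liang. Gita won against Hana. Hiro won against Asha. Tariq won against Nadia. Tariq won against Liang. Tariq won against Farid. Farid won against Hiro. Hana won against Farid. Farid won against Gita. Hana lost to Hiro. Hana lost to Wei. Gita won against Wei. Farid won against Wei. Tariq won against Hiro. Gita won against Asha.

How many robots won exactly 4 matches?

5

Win totals: Farid 4, Gita 4, Hiro 5, Asha 2, Hana 4, Wei 4, Nadia 4, Tariq 7, Liang 2.
Exactly 4: Farid, Gita, Hana, Wei, Nadia — 5 robots.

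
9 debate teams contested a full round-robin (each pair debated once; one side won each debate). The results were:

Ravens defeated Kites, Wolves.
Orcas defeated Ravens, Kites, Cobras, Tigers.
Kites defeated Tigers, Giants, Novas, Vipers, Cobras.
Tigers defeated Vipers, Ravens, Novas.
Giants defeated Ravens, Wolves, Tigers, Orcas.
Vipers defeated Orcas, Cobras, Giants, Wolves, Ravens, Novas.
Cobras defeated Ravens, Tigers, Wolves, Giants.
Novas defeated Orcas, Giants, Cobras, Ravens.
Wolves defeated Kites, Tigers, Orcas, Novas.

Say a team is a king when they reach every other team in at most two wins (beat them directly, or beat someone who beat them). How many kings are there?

8

Wolves reaches everyone (king).
Giants reaches everyone (king).
Cobras reaches everyone (king).
Kites reaches everyone (king).
Ravens reaches everyone (king).
Vipers reaches everyone (king).
Tigers reaches everyone (king).
Novas cannot reach Vipers in two steps.
Orcas reaches everyone (king).
Kings: Wolves, Giants, Cobras, Kites, Ravens, Vipers, Tigers, Orcas — 8.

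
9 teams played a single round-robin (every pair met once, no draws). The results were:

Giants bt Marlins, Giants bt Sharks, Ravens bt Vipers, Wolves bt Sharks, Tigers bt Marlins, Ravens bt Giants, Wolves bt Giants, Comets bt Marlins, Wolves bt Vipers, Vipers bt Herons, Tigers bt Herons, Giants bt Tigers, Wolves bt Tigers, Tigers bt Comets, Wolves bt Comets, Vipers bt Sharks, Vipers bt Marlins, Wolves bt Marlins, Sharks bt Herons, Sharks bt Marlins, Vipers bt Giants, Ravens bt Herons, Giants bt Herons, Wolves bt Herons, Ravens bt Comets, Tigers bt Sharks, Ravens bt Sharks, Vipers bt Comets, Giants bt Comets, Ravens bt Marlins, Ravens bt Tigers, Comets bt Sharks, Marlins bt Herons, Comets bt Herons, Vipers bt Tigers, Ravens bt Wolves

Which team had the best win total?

Win totals: Herons 0, Wolves 7, Vipers 6, Giants 5, Sharks 2, Comets 3, Tigers 4, Ravens 8, Marlins 1.
Ravens leads with 8 wins (next highest: 7).

Ravens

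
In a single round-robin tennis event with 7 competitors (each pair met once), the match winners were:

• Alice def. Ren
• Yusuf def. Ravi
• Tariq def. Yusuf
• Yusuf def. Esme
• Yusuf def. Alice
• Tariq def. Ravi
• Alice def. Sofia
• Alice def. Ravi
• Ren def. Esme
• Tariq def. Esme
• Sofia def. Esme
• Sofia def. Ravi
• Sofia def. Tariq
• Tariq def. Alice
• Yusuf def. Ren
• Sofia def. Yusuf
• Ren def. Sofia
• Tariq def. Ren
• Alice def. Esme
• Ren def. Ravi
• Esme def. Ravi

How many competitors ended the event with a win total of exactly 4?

3

Win totals: Yusuf 4, Tariq 5, Ravi 0, Ren 3, Alice 4, Esme 1, Sofia 4.
Exactly 4: Yusuf, Alice, Sofia — 3 competitors.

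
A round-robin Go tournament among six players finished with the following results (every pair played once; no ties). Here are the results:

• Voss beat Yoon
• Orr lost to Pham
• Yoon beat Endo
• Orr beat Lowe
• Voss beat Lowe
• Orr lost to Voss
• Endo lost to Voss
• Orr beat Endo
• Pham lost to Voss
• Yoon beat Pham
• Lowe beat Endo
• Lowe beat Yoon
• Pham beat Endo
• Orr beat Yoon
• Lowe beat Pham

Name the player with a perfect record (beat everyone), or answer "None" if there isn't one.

Voss has 5 wins out of 5 opponents — a perfect record.

Voss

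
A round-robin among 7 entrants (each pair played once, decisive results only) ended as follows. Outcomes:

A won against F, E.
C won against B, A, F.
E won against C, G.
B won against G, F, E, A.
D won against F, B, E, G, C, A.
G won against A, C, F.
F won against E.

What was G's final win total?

G's results: beat A, C, F; lost to B, D, E.
That is 3 wins.

3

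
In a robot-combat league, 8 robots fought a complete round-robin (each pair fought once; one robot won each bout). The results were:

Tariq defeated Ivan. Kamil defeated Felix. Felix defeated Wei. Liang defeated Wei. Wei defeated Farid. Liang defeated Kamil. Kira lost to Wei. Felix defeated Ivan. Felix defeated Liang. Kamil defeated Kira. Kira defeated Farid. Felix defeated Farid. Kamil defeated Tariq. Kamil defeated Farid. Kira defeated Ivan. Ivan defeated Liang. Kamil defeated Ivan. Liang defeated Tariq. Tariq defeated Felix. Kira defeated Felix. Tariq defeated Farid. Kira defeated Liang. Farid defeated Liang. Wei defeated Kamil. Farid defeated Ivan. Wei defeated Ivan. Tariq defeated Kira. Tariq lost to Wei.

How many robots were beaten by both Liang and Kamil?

1

Liang beat: Wei, Tariq, Kamil.
Kamil beat: Felix, Ivan, Kira, Tariq, Farid.
Both beat: Tariq — 1.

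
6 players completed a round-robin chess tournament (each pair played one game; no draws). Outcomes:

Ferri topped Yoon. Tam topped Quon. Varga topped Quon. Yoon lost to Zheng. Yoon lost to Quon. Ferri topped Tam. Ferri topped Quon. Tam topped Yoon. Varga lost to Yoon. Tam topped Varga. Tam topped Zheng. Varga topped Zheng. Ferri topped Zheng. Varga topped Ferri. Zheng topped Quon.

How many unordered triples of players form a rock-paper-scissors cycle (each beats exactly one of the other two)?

4

Win totals: Zheng 2, Varga 3, Quon 1, Tam 4, Yoon 1, Ferri 4.
A player with w wins dominates both others in C(w,2) triples; summing gives 1 + 3 + 0 + 6 + 0 + 6 = 16 transitive triples.
Total triples C(6,3) = 20, so cyclic triples = 20 − 16 = 4.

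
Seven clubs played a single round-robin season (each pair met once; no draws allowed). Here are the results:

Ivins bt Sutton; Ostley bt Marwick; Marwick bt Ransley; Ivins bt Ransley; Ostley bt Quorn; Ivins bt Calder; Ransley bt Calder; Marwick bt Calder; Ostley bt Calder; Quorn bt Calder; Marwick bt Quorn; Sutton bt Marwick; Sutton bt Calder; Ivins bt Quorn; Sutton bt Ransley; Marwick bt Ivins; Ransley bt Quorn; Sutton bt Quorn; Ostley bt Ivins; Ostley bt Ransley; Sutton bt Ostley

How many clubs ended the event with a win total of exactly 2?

Win totals: Ransley 2, Ivins 4, Calder 0, Marwick 4, Ostley 5, Quorn 1, Sutton 5.
Exactly 2: Ransley — 1 club.

1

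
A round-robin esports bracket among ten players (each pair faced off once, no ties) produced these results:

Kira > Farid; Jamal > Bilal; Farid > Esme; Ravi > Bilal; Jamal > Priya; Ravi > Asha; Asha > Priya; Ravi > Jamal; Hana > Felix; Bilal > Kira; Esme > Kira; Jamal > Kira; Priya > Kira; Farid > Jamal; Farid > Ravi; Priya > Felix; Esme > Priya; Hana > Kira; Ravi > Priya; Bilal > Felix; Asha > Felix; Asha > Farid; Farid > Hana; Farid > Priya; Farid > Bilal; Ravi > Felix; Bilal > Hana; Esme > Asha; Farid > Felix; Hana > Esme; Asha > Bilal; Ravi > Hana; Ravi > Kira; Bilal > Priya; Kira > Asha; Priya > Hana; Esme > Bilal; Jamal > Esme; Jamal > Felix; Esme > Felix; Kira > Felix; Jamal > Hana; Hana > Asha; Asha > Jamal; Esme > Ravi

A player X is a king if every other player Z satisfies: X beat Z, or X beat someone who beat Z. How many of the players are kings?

7

Asha reaches everyone (king).
Bilal cannot reach Jamal, Ravi in two steps.
Priya cannot reach Bilal, Jamal, Ravi in two steps.
Hana reaches everyone (king).
Kira reaches everyone (king).
Farid reaches everyone (king).
Esme reaches everyone (king).
Jamal reaches everyone (king).
Felix cannot reach Asha, Bilal, Priya, Hana, Kira, Farid, Esme, Jamal, Ravi in two steps.
Ravi reaches everyone (king).
Kings: Asha, Hana, Kira, Farid, Esme, Jamal, Ravi — 7.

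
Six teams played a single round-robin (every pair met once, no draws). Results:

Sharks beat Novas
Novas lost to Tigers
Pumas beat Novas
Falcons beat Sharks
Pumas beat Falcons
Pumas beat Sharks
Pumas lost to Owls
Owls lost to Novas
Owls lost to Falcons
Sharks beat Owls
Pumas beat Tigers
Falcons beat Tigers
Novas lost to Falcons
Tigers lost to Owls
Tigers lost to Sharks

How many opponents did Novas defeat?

Novas' results: beat Owls; lost to Falcons, Sharks, Tigers, Pumas.
That is 1 win.

1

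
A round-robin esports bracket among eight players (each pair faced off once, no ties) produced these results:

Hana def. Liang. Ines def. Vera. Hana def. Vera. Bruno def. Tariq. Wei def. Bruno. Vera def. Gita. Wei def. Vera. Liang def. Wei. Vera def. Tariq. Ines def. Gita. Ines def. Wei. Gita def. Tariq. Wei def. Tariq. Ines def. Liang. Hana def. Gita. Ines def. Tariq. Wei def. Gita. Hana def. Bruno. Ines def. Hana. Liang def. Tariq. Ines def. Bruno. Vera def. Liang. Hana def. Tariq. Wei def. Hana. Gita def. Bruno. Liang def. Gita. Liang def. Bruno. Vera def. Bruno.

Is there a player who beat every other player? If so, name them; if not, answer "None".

Ines

Ines has 7 wins out of 7 opponents — a perfect record.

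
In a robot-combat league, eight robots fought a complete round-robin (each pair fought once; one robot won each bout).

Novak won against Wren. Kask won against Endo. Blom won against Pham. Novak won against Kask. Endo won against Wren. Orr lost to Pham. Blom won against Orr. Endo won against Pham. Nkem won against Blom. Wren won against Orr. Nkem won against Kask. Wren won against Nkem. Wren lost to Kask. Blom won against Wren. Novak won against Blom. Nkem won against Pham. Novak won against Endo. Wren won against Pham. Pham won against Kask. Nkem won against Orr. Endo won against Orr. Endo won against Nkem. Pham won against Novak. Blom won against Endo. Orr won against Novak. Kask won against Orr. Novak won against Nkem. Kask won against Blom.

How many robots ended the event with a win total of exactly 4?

Win totals: Pham 3, Blom 4, Nkem 4, Wren 3, Orr 1, Novak 5, Endo 4, Kask 4.
Exactly 4: Blom, Nkem, Endo, Kask — 4 robots.

4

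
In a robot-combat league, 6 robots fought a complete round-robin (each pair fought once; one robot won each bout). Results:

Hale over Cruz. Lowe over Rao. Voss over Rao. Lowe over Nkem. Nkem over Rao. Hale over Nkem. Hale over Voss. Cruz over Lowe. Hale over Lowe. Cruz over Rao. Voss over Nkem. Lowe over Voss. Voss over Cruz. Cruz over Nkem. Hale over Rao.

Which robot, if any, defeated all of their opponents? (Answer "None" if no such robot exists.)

Hale has 5 wins out of 5 opponents — a perfect record.

Hale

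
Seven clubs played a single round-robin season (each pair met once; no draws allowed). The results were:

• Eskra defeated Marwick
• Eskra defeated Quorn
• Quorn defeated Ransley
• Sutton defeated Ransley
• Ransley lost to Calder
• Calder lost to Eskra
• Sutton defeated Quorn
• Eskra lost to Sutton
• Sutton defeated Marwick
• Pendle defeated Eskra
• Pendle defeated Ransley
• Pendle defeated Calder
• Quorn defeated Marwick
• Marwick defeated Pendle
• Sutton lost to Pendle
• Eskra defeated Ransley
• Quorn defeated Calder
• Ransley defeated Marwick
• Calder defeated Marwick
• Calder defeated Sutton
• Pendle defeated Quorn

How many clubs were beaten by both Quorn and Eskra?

Quorn beat: Ransley, Calder, Marwick.
Eskra beat: Quorn, Ransley, Calder, Marwick.
Both beat: Ransley, Calder, Marwick — 3.

3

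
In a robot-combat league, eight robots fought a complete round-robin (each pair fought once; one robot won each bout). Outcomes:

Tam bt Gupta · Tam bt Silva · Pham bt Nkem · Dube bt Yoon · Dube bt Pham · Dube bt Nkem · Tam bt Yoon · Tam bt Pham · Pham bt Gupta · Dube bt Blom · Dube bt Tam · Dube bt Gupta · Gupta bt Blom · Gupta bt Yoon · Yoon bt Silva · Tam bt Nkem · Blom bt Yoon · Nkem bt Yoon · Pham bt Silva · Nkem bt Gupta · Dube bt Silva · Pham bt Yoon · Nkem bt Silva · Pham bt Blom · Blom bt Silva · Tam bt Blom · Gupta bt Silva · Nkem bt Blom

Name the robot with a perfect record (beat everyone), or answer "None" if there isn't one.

Dube

Dube has 7 wins out of 7 opponents — a perfect record.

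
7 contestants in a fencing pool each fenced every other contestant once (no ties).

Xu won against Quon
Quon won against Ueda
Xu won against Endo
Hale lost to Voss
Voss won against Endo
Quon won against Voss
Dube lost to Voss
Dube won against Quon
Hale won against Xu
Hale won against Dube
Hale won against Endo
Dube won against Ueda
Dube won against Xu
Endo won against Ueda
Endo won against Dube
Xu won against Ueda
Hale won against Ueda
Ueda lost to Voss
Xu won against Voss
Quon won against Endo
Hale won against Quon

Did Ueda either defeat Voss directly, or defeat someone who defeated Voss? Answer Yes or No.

No

Ueda did not beat Voss directly.
Ueda beat no one, so there is no intermediate fencer.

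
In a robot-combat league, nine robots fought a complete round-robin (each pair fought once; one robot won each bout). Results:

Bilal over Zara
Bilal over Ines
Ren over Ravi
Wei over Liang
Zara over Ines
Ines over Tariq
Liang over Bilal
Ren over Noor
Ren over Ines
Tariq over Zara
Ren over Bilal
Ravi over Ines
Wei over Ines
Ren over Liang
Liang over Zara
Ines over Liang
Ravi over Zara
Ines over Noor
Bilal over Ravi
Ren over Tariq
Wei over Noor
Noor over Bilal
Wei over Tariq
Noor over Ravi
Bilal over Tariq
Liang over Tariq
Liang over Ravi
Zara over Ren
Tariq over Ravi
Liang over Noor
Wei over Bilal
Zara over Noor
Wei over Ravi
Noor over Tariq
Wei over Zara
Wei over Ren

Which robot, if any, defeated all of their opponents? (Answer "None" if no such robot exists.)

Wei has 8 wins out of 8 opponents — a perfect record.

Wei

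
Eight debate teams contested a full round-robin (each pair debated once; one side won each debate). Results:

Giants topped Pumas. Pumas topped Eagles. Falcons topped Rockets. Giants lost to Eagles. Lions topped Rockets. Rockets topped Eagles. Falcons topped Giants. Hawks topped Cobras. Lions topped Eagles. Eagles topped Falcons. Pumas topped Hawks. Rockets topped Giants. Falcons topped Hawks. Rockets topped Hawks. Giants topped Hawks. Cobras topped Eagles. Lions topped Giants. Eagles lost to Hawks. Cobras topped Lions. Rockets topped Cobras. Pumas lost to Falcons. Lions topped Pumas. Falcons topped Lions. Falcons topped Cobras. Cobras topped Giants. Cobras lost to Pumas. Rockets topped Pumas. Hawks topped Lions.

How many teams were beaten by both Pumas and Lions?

Pumas beat: Eagles, Hawks, Cobras.
Lions beat: Rockets, Eagles, Pumas, Giants.
Both beat: Eagles — 1.

1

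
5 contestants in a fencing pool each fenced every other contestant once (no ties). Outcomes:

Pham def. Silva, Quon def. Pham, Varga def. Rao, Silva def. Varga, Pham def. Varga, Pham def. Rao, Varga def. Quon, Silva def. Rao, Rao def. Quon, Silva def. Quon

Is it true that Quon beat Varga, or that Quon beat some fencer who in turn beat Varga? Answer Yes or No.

Yes

Quon did not beat Varga directly.
Quon beat Pham. Of those, Pham beat Varga.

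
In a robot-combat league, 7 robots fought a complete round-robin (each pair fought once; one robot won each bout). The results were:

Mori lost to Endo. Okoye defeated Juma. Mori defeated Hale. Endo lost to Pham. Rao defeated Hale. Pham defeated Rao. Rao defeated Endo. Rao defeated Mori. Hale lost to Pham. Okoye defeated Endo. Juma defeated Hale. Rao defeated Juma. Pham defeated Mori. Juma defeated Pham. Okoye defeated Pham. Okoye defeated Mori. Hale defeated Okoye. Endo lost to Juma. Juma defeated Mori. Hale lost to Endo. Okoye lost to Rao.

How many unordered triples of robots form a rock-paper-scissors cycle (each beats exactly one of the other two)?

Win totals: Endo 2, Mori 1, Hale 1, Pham 4, Rao 5, Okoye 4, Juma 4.
A robot with w wins dominates both others in C(w,2) triples; summing gives 1 + 0 + 0 + 6 + 10 + 6 + 6 = 29 transitive triples.
Total triples C(7,3) = 35, so cyclic triples = 35 − 29 = 6.

6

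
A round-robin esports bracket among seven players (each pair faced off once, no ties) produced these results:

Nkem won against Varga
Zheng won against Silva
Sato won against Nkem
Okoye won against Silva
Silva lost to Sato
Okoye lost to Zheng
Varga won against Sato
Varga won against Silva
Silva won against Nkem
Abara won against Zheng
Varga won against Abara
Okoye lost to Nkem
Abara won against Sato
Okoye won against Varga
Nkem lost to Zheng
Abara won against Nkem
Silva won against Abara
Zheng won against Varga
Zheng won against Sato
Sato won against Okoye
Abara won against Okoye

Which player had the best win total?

Win totals: Abara 4, Varga 3, Nkem 2, Silva 2, Zheng 5, Sato 3, Okoye 2.
Zheng leads with 5 wins (next highest: 4).

Zheng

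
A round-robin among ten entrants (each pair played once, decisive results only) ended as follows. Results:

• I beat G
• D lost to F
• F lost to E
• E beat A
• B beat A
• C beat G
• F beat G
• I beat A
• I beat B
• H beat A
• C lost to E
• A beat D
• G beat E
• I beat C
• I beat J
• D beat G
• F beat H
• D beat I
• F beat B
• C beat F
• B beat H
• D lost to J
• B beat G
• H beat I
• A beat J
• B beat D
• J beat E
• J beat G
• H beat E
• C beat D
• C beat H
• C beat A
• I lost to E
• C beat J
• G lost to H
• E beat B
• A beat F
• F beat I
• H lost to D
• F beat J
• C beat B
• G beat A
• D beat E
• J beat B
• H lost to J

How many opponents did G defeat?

2

G's results: beat A, E; lost to B, C, D, F, H, I, J.
That is 2 wins.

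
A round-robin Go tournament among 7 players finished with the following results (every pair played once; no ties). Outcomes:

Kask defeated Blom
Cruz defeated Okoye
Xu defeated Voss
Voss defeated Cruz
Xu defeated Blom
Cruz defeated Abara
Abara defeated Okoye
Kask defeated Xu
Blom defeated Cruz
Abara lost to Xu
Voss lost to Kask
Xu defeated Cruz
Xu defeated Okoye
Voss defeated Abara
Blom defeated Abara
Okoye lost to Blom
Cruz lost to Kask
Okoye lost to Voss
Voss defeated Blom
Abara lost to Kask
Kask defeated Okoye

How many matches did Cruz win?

2

Cruz's results: beat Okoye, Abara; lost to Voss, Blom, Kask, Xu.
That is 2 wins.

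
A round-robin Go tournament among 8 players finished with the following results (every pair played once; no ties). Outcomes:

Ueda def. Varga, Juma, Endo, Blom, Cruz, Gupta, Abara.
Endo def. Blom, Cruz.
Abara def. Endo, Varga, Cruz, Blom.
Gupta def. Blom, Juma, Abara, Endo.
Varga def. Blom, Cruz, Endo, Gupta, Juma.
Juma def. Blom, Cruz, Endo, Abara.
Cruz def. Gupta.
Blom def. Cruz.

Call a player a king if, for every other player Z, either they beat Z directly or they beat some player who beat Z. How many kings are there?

Varga cannot reach Ueda in two steps.
Abara cannot reach Ueda in two steps.
Cruz cannot reach Varga, Ueda in two steps.
Blom cannot reach Varga, Abara, Juma, Ueda, Endo in two steps.
Juma cannot reach Ueda in two steps.
Ueda reaches everyone (king).
Endo cannot reach Varga, Abara, Juma, Ueda in two steps.
Gupta cannot reach Ueda in two steps.
Kings: Ueda — 1.

1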